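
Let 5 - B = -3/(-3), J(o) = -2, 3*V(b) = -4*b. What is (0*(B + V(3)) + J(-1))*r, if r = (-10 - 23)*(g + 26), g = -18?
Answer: 528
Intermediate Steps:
V(b) = -4*b/3 (V(b) = (-4*b)/3 = -4*b/3)
B = 4 (B = 5 - (-3)/(-3) = 5 - (-3)*(-1)/3 = 5 - 1*1 = 5 - 1 = 4)
r = -264 (r = (-10 - 23)*(-18 + 26) = -33*8 = -264)
(0*(B + V(3)) + J(-1))*r = (0*(4 - 4/3*3) - 2)*(-264) = (0*(4 - 4) - 2)*(-264) = (0*0 - 2)*(-264) = (0 - 2)*(-264) = -2*(-264) = 528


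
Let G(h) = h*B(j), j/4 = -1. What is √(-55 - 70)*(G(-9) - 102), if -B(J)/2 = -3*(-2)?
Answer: 30*I*√5 ≈ 67.082*I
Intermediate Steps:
j = -4 (j = 4*(-1) = -4)
B(J) = -12 (B(J) = -(-6)*(-2) = -2*6 = -12)
G(h) = -12*h (G(h) = h*(-12) = -12*h)
√(-55 - 70)*(G(-9) - 102) = √(-55 - 70)*(-12*(-9) - 102) = √(-125)*(108 - 102) = (5*I*√5)*6 = 30*I*√5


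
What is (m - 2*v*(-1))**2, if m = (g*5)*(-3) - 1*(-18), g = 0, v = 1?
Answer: 400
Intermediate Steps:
m = 18 (m = (0*5)*(-3) - 1*(-18) = 0*(-3) + 18 = 0 + 18 = 18)
(m - 2*v*(-1))**2 = (18 - 2*1*(-1))**2 = (18 - 2*(-1))**2 = (18 + 2)**2 = 20**2 = 400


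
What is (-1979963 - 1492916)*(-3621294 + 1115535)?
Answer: 8702197810161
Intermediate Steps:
(-1979963 - 1492916)*(-3621294 + 1115535) = -3472879*(-2505759) = 8702197810161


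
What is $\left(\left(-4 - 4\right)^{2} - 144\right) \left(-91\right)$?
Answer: $7280$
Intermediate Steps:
$\left(\left(-4 - 4\right)^{2} - 144\right) \left(-91\right) = \left(\left(-8\right)^{2} - 144\right) \left(-91\right) = \left(64 - 144\right) \left(-91\right) = \left(-80\right) \left(-91\right) = 7280$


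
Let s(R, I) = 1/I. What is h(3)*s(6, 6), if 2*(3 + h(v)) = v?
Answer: -1/4 ≈ -0.25000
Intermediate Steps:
h(v) = -3 + v/2
h(3)*s(6, 6) = (-3 + (1/2)*3)/6 = (-3 + 3/2)*(1/6) = -3/2*1/6 = -1/4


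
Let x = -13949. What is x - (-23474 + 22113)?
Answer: -12588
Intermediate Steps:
x - (-23474 + 22113) = -13949 - (-23474 + 22113) = -13949 - 1*(-1361) = -13949 + 1361 = -12588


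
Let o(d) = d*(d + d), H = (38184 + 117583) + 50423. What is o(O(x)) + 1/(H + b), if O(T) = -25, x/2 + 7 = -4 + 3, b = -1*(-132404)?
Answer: 423242501/338594 ≈ 1250.0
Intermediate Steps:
b = 132404
x = -16 (x = -14 + 2*(-4 + 3) = -14 + 2*(-1) = -14 - 2 = -16)
H = 206190 (H = 155767 + 50423 = 206190)
o(d) = 2*d**2 (o(d) = d*(2*d) = 2*d**2)
o(O(x)) + 1/(H + b) = 2*(-25)**2 + 1/(206190 + 132404) = 2*625 + 1/338594 = 1250 + 1/338594 = 423242501/338594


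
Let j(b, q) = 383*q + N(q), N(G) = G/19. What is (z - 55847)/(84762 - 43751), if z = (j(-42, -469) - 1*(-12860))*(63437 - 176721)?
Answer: 359000692835/779209 ≈ 4.6072e+5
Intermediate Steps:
N(G) = G/19 (N(G) = G*(1/19) = G/19)
j(b, q) = 7278*q/19 (j(b, q) = 383*q + q/19 = 7278*q/19)
z = 359001753928/19 (z = ((7278/19)*(-469) - 1*(-12860))*(63437 - 176721) = (-3413382/19 + 12860)*(-113284) = -3169042/19*(-113284) = 359001753928/19 ≈ 1.8895e+10)
(z - 55847)/(84762 - 43751) = (359001753928/19 - 55847)/(84762 - 43751) = (359000692835/19)/41011 = (359000692835/19)*(1/41011) = 359000692835/779209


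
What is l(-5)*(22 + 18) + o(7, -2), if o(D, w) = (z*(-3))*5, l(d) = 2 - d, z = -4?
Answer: 340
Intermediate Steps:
o(D, w) = 60 (o(D, w) = -4*(-3)*5 = 12*5 = 60)
l(-5)*(22 + 18) + o(7, -2) = (2 - 1*(-5))*(22 + 18) + 60 = (2 + 5)*40 + 60 = 7*40 + 60 = 280 + 60 = 340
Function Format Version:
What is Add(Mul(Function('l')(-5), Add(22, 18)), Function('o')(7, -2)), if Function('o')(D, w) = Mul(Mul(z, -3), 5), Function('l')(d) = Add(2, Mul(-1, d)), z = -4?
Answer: 340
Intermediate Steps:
Function('o')(D, w) = 60 (Function('o')(D, w) = Mul(Mul(-4, -3), 5) = Mul(12, 5) = 60)
Add(Mul(Function('l')(-5), Add(22, 18)), Function('o')(7, -2)) = Add(Mul(Add(2, Mul(-1, -5)), Add(22, 18)), 60) = Add(Mul(Add(2, 5), 40), 60) = Add(Mul(7, 40), 60) = Add(280, 60) = 340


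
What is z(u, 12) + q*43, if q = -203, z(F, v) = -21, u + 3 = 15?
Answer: -8750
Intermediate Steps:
u = 12 (u = -3 + 15 = 12)
z(u, 12) + q*43 = -21 - 203*43 = -21 - 8729 = -8750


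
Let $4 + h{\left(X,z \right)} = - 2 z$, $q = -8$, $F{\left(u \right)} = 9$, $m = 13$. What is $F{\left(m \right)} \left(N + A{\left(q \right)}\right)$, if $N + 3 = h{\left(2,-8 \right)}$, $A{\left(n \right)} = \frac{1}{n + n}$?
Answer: $\frac{1287}{16} \approx 80.438$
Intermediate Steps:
$A{\left(n \right)} = \frac{1}{2 n}$
$h{\left(X,z \right)} = -4 - 2 z$
$N = 9$ ($N = -3 - -12 = -3 + \left(-4 + 16\right) = -3 + 12 = 9$)
$F{\left(m \right)} \left(N + A{\left(q \right)}\right) = 9 \left(9 + \frac{1}{2 \left(-8\right)}\right) = 9 \left(9 + \frac{1}{2} \left(- \frac{1}{8}\right)\right) = 9 \left(9 - \frac{1}{16}\right) = 9 \cdot \frac{143}{16} = \frac{1287}{16}$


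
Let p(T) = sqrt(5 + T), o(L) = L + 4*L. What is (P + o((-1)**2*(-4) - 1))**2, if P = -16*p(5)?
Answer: 3185 + 800*sqrt(10) ≈ 5714.8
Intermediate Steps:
o(L) = 5*L
P = -16*sqrt(10) (P = -16*sqrt(5 + 5) = -16*sqrt(10) ≈ -50.596)
(P + o((-1)**2*(-4) - 1))**2 = (-16*sqrt(10) + 5*((-1)**2*(-4) - 1))**2 = (-16*sqrt(10) + 5*(1*(-4) - 1))**2 = (-16*sqrt(10) + 5*(-4 - 1))**2 = (-16*sqrt(10) + 5*(-5))**2 = (-16*sqrt(10) - 25)**2 = (-25 - 16*sqrt(10))**2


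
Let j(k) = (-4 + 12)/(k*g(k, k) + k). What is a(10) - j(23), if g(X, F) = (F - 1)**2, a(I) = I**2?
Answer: 1115492/11155 ≈ 99.999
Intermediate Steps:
g(X, F) = (-1 + F)**2
j(k) = 8/(k + k*(-1 + k)**2) (j(k) = (-4 + 12)/(k*(-1 + k)**2 + k) = 8/(k + k*(-1 + k)**2))
a(10) - j(23) = 10**2 - 8/(23*(1 + (-1 + 23)**2)) = 100 - 8/(23*(1 + 22**2)) = 100 - 8/(23*(1 + 484)) = 100 - 8/(23*485) = 100 - 1*8/11155 = 100 - 8/11155 = 1115492/11155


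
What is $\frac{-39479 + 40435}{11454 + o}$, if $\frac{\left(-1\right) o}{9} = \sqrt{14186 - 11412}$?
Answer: $\frac{1825004}{21828237} + \frac{478 \sqrt{2774}}{7276079} \approx 0.087068$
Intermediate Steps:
$o = - 9 \sqrt{2774}$ ($o = - 9 \sqrt{14186 - 11412} = - 9 \sqrt{2774} \approx -474.02$)
$\frac{-39479 + 40435}{11454 + o} = \frac{-39479 + 40435}{11454 - 9 \sqrt{2774}} = \frac{956}{11454 - 9 \sqrt{2774}}$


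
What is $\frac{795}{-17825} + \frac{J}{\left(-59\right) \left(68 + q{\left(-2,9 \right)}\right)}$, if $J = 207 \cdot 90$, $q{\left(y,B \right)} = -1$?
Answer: $- \frac{67044477}{14092445} \approx -4.7575$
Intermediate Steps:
$J = 18630$
$\frac{795}{-17825} + \frac{J}{\left(-59\right) \left(68 + q{\left(-2,9 \right)}\right)} = \frac{795}{-17825} + \frac{18630}{\left(-59\right) \left(68 - 1\right)} = 795 \left(- \frac{1}{17825}\right) + \frac{18630}{\left(-59\right) 67} = - \frac{159}{3565} + \frac{18630}{-3953} = - \frac{159}{3565} + 18630 \left(- \frac{1}{3953}\right) = - \frac{159}{3565} - \frac{18630}{3953} = - \frac{67044477}{14092445}$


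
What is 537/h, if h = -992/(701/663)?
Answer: -125479/219232 ≈ -0.57236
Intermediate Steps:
h = -657696/701 (h = -992/(701*(1/663)) = -992/701/663 = -992*663/701 = -657696/701 ≈ -938.23)
537/h = 537/(-657696/701) = 537*(-701/657696) = -125479/219232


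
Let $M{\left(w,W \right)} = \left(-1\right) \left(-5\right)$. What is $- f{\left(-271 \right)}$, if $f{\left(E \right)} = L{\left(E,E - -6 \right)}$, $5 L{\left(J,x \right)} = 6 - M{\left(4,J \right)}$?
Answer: $- \frac{1}{5} \approx -0.2$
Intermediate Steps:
$M{\left(w,W \right)} = 5$
$L{\left(J,x \right)} = \frac{1}{5}$ ($L{\left(J,x \right)} = \frac{6 - 5}{5} = \frac{1}{5} \cdot 1 = \frac{1}{5}$)
$f{\left(E \right)} = \frac{1}{5}$
$- f{\left(-271 \right)} = \left(-1\right) \frac{1}{5} = - \frac{1}{5}$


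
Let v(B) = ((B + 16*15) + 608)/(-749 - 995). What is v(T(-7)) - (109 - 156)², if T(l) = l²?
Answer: -3853393/1744 ≈ -2209.5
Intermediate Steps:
v(B) = -53/109 - B/1744 (v(B) = ((B + 240) + 608)/(-1744) = ((240 + B) + 608)*(-1/1744) = (848 + B)*(-1/1744) = -53/109 - B/1744)
v(T(-7)) - (109 - 156)² = (-53/109 - 1/1744*(-7)²) - (109 - 156)² = (-53/109 - 1/1744*49) - 1*(-47)² = (-53/109 - 49/1744) - 1*2209 = -897/1744 - 2209 = -3853393/1744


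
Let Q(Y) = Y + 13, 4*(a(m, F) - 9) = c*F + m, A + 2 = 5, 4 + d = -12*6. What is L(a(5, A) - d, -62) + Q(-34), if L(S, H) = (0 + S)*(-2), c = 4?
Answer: -399/2 ≈ -199.50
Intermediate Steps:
d = -76 (d = -4 - 12*6 = -4 - 72 = -76)
A = 3 (A = -2 + 5 = 3)
a(m, F) = 9 + F + m/4 (a(m, F) = 9 + (4*F + m)/4 = 9 + (m + 4*F)/4 = 9 + (F + m/4) = 9 + F + m/4)
L(S, H) = -2*S (L(S, H) = S*(-2) = -2*S)
Q(Y) = 13 + Y
L(a(5, A) - d, -62) + Q(-34) = -2*((9 + 3 + (¼)*5) - 1*(-76)) + (13 - 34) = -2*((9 + 3 + 5/4) + 76) - 21 = -2*(53/4 + 76) - 21 = -2*357/4 - 21 = -357/2 - 21 = -399/2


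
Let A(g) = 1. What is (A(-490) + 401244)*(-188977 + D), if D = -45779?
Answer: -94194671220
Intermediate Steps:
(A(-490) + 401244)*(-188977 + D) = (1 + 401244)*(-188977 - 45779) = 401245*(-234756) = -94194671220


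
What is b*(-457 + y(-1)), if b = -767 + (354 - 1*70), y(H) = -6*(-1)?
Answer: 217833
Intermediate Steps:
y(H) = 6
b = -483 (b = -767 + (354 - 70) = -767 + 284 = -483)
b*(-457 + y(-1)) = -483*(-457 + 6) = -483*(-451) = 217833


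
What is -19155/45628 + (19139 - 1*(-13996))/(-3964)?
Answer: -198476775/22608674 ≈ -8.7788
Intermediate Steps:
-19155/45628 + (19139 - 1*(-13996))/(-3964) = -19155*1/45628 + (19139 + 13996)*(-1/3964) = -19155/45628 + 33135*(-1/3964) = -19155/45628 - 33135/3964 = -198476775/22608674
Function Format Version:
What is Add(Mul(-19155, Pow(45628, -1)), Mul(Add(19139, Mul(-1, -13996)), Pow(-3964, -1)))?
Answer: Rational(-198476775, 22608674) ≈ -8.7788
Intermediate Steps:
Add(Mul(-19155, Pow(45628, -1)), Mul(Add(19139, Mul(-1, -13996)), Pow(-3964, -1))) = Add(Mul(-19155, Rational(1, 45628)), Mul(Add(19139, 13996), Rational(-1, 3964))) = Add(Rational(-19155, 45628), Mul(33135, Rational(-1, 3964))) = Add(Rational(-19155, 45628), Rational(-33135, 3964)) = Rational(-198476775, 22608674)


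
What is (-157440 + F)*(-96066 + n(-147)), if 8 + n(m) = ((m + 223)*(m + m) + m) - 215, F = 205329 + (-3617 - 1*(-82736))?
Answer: -15086010240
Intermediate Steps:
F = 284448 (F = 205329 + (-3617 + 82736) = 205329 + 79119 = 284448)
n(m) = -223 + m + 2*m*(223 + m) (n(m) = -8 + (((m + 223)*(m + m) + m) - 215) = -8 + (((223 + m)*(2*m) + m) - 215) = -8 + ((2*m*(223 + m) + m) - 215) = -8 + ((m + 2*m*(223 + m)) - 215) = -8 + (-215 + m + 2*m*(223 + m)) = -223 + m + 2*m*(223 + m))
(-157440 + F)*(-96066 + n(-147)) = (-157440 + 284448)*(-96066 + (-223 + 2*(-147)² + 447*(-147))) = 127008*(-96066 + (-223 + 2*21609 - 65709)) = 127008*(-96066 + (-223 + 43218 - 65709)) = 127008*(-96066 - 22714) = 127008*(-118780) = -15086010240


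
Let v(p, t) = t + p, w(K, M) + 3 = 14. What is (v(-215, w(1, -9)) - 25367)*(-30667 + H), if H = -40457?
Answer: 1818711804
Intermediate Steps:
w(K, M) = 11 (w(K, M) = -3 + 14 = 11)
v(p, t) = p + t
(v(-215, w(1, -9)) - 25367)*(-30667 + H) = ((-215 + 11) - 25367)*(-30667 - 40457) = (-204 - 25367)*(-71124) = -25571*(-71124) = 1818711804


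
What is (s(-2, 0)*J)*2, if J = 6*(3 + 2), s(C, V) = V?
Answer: 0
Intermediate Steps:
J = 30 (J = 6*5 = 30)
(s(-2, 0)*J)*2 = (0*30)*2 = 0*2 = 0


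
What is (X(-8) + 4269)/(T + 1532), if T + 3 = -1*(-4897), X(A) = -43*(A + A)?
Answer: 4957/6426 ≈ 0.77140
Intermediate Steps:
X(A) = -86*A
T = 4894 (T = -3 - 1*(-4897) = -3 + 4897 = 4894)
(X(-8) + 4269)/(T + 1532) = (-86*(-8) + 4269)/(4894 + 1532) = (688 + 4269)/6426 = 4957*(1/6426) = 4957/6426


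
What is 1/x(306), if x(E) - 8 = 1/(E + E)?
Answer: 612/4897 ≈ 0.12497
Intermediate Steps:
x(E) = 8 + 1/(2*E) (x(E) = 8 + 1/(E + E) = 8 + 1/(2*E))
1/x(306) = 1/(8 + (½)/306) = 1/(8 + (½)*(1/306)) = 1/(8 + 1/612) = 1/(4897/612) = 612/4897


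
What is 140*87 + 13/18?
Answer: 219253/18 ≈ 12181.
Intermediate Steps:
140*87 + 13/18 = 12180 + 13*(1/18) = 12180 + 13/18 = 219253/18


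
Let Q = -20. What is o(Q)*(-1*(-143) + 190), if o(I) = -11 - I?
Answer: 2997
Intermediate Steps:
o(Q)*(-1*(-143) + 190) = (-11 - 1*(-20))*(-1*(-143) + 190) = (-11 + 20)*(143 + 190) = 9*333 = 2997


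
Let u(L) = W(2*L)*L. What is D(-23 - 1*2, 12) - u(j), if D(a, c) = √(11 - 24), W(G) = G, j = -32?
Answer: -2048 + I*√13 ≈ -2048.0 + 3.6056*I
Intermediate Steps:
D(a, c) = I*√13 (D(a, c) = √(-13) = I*√13)
u(L) = 2*L² (u(L) = (2*L)*L = 2*L²)
D(-23 - 1*2, 12) - u(j) = I*√13 - 2*(-32)² = I*√13 - 2*1024 = I*√13 - 1*2048 = I*√13 - 2048 = -2048 + I*√13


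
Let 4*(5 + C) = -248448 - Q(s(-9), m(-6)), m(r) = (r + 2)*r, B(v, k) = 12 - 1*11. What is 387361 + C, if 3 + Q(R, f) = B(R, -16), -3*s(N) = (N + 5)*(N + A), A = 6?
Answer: 650489/2 ≈ 3.2524e+5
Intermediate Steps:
B(v, k) = 1 (B(v, k) = 12 - 11 = 1)
s(N) = -(5 + N)*(6 + N)/3 (s(N) = -(N + 5)*(N + 6)/3 = -(5 + N)*(6 + N)/3)
m(r) = r*(2 + r) (m(r) = (2 + r)*r = r*(2 + r))
Q(R, f) = -2 (Q(R, f) = -3 + 1 = -2)
C = -124233/2 (C = -5 + (-248448 - 1*(-2))/4 = -5 + (-248448 + 2)/4 = -5 + (1/4)*(-248446) = -5 - 124223/2 = -124233/2 ≈ -62117.)
387361 + C = 387361 - 124233/2 = 650489/2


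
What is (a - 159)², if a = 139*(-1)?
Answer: 88804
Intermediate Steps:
a = -139
(a - 159)² = (-139 - 159)² = (-298)² = 88804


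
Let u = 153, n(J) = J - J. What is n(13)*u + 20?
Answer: 20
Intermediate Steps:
n(J) = 0
n(13)*u + 20 = 0*153 + 20 = 0 + 20 = 20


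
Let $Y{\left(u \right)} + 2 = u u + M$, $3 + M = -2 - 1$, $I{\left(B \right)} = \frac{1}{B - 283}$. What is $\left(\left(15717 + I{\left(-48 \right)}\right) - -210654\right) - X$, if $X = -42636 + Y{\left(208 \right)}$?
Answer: $\frac{74723580}{331} \approx 2.2575 \cdot 10^{5}$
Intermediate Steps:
$I{\left(B \right)} = \frac{1}{-283 + B}$
$M = -6$ ($M = -3 - 3 = -6$)
$Y{\left(u \right)} = -8 + u^{2}$ ($Y{\left(u \right)} = -2 + \left(u u - 6\right) = -2 + \left(u^{2} - 6\right) = -2 + \left(-6 + u^{2}\right) = -8 + u^{2}$)
$X = 620$ ($X = -42636 - \left(8 - 208^{2}\right) = -42636 + \left(-8 + 43264\right) = -42636 + 43256 = 620$)
$\left(\left(15717 + I{\left(-48 \right)}\right) - -210654\right) - X = \left(\left(15717 + \frac{1}{-283 - 48}\right) - -210654\right) - 620 = \left(\left(15717 + \frac{1}{-331}\right) + 210654\right) - 620 = \left(\left(15717 - \frac{1}{331}\right) + 210654\right) - 620 = \left(\frac{5202326}{331} + 210654\right) - 620 = \frac{74928800}{331} - 620 = \frac{74723580}{331}$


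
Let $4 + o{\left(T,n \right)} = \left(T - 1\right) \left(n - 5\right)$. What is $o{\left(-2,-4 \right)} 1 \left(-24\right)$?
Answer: $-552$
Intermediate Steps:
$o{\left(T,n \right)} = -4 + \left(-1 + T\right) \left(-5 + n\right)$ ($o{\left(T,n \right)} = -4 + \left(T - 1\right) \left(n - 5\right) = -4 + \left(-1 + T\right) \left(-5 + n\right)$)
$o{\left(-2,-4 \right)} 1 \left(-24\right) = \left(1 - -4 - -10 - -8\right) 1 \left(-24\right) = \left(1 + 4 + 10 + 8\right) 1 \left(-24\right) = 23 \cdot 1 \left(-24\right) = 23 \left(-24\right) = -552$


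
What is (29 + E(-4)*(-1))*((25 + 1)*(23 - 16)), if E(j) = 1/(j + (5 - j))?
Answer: 26208/5 ≈ 5241.6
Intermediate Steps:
E(j) = ⅕ (E(j) = 1/5 = ⅕)
(29 + E(-4)*(-1))*((25 + 1)*(23 - 16)) = (29 + (⅕)*(-1))*((25 + 1)*(23 - 16)) = (29 - ⅕)*(26*7) = (144/5)*182 = 26208/5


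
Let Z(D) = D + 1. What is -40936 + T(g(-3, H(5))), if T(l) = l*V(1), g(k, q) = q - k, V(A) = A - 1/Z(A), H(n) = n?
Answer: -40932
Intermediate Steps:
Z(D) = 1 + D
V(A) = A - 1/(1 + A)
T(l) = l/2 (T(l) = l*((-1 + 1*(1 + 1))/(1 + 1)) = l*((-1 + 1*2)/2) = l*((-1 + 2)/2) = l*((1/2)*1) = l*(1/2) = l/2)
-40936 + T(g(-3, H(5))) = -40936 + (5 - 1*(-3))/2 = -40936 + (5 + 3)/2 = -40936 + (1/2)*8 = -40936 + 4 = -40932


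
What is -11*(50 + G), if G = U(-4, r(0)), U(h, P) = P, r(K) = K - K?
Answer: -550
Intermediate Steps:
r(K) = 0
G = 0
-11*(50 + G) = -11*(50 + 0) = -11*50 = -550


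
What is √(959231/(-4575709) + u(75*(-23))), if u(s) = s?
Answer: 2*I*√9030227208198626/4575709 ≈ 41.536*I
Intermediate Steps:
√(959231/(-4575709) + u(75*(-23))) = √(959231/(-4575709) + 75*(-23)) = √(959231*(-1/4575709) - 1725) = √(-959231/4575709 - 1725) = √(-7894057256/4575709) = 2*I*√9030227208198626/4575709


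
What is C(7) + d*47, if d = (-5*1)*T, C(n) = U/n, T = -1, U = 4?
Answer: 1649/7 ≈ 235.57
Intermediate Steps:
C(n) = 4/n
d = 5 (d = -5*1*(-1) = -5*(-1) = 5)
C(7) + d*47 = 4/7 + 5*47 = 4*(⅐) + 235 = 4/7 + 235 = 1649/7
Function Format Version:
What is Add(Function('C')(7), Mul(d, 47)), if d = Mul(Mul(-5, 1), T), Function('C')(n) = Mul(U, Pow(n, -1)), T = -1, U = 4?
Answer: Rational(1649, 7) ≈ 235.57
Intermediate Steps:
Function('C')(n) = Mul(4, Pow(n, -1))
d = 5 (d = Mul(Mul(-5, 1), -1) = Mul(-5, -1) = 5)
Add(Function('C')(7), Mul(d, 47)) = Add(Mul(4, Pow(7, -1)), Mul(5, 47)) = Add(Mul(4, Rational(1, 7)), 235) = Add(Rational(4, 7), 235) = Rational(1649, 7)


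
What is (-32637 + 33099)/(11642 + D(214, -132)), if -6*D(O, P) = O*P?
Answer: 77/2725 ≈ 0.028257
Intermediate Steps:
D(O, P) = -O*P/6
(-32637 + 33099)/(11642 + D(214, -132)) = (-32637 + 33099)/(11642 - ⅙*214*(-132)) = 462/(11642 + 4708) = 462/16350 = 462*(1/16350) = 77/2725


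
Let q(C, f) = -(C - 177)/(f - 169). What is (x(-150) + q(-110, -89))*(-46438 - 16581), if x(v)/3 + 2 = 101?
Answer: -4810807441/258 ≈ -1.8647e+7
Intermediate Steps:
q(C, f) = -(-177 + C)/(-169 + f)
x(v) = 297 (x(v) = -6 + 3*101 = -6 + 303 = 297)
(x(-150) + q(-110, -89))*(-46438 - 16581) = (297 + (177 - 1*(-110))/(-169 - 89))*(-46438 - 16581) = (297 + (177 + 110)/(-258))*(-63019) = (297 - 1/258*287)*(-63019) = (297 - 287/258)*(-63019) = (76339/258)*(-63019) = -4810807441/258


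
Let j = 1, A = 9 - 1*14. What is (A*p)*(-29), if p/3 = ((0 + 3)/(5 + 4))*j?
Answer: 145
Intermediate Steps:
A = -5 (A = 9 - 14 = -5)
p = 1 (p = 3*(((0 + 3)/(5 + 4))*1) = 3*((3/9)*1) = 3*((3*(⅑))*1) = 3*((⅓)*1) = 3*(⅓) = 1)
(A*p)*(-29) = -5*1*(-29) = -5*(-29) = 145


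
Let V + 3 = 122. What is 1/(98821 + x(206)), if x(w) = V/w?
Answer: 206/20357245 ≈ 1.0119e-5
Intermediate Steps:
V = 119 (V = -3 + 122 = 119)
x(w) = 119/w
1/(98821 + x(206)) = 1/(98821 + 119/206) = 1/(20357245/206) = 206/20357245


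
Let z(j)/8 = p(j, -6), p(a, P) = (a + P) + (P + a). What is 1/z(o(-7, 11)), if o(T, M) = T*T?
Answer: 1/688 ≈ 0.0014535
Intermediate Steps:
o(T, M) = T²
p(a, P) = 2*P + 2*a (p(a, P) = (P + a) + (P + a) = 2*P + 2*a)
z(j) = -96 + 16*j (z(j) = 8*(2*(-6) + 2*j) = 8*(-12 + 2*j) = -96 + 16*j)
1/z(o(-7, 11)) = 1/(-96 + 16*(-7)²) = 1/(-96 + 16*49) = 1/(-96 + 784) = 1/688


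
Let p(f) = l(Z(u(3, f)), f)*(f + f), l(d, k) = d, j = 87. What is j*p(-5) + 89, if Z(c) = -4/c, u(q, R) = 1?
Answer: 3569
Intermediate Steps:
p(f) = -8*f (p(f) = (-4/1)*(f + f) = (-4*1)*(2*f) = -8*f)
j*p(-5) + 89 = 87*(-8*(-5)) + 89 = 87*40 + 89 = 3480 + 89 = 3569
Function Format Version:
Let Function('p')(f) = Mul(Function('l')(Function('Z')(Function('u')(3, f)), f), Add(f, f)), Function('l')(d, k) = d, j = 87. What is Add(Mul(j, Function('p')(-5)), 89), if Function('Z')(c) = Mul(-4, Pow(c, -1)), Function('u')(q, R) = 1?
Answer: 3569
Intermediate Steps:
Function('p')(f) = Mul(-8, f) (Function('p')(f) = Mul(Mul(-4, Pow(1, -1)), Add(f, f)) = Mul(Mul(-4, 1), Mul(2, f)) = Mul(-4, Mul(2, f)) = Mul(-8, f))
Add(Mul(j, Function('p')(-5)), 89) = Add(Mul(87, Mul(-8, -5)), 89) = Add(Mul(87, 40), 89) = Add(3480, 89) = 3569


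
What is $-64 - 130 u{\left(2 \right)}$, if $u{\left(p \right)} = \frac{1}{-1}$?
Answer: $66$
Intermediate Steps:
$u{\left(p \right)} = -1$
$-64 - 130 u{\left(2 \right)} = -64 - -130 = -64 + 130 = 66$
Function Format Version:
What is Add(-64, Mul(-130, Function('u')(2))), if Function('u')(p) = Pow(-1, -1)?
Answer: 66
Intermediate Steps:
Function('u')(p) = -1
Add(-64, Mul(-130, Function('u')(2))) = Add(-64, Mul(-130, -1)) = Add(-64, 130) = 66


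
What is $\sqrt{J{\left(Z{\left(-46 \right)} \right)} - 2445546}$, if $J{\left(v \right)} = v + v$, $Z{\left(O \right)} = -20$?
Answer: $i \sqrt{2445586} \approx 1563.8 i$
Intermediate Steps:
$J{\left(v \right)} = 2 v$
$\sqrt{J{\left(Z{\left(-46 \right)} \right)} - 2445546} = \sqrt{2 \left(-20\right) - 2445546} = \sqrt{-40 - 2445546} = \sqrt{-2445586} = i \sqrt{2445586}$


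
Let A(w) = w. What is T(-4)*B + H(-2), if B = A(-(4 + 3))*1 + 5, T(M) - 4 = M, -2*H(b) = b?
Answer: 1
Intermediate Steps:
H(b) = -b/2
T(M) = 4 + M
B = -2 (B = -(4 + 3)*1 + 5 = -1*7*1 + 5 = -7*1 + 5 = -7 + 5 = -2)
T(-4)*B + H(-2) = (4 - 4)*(-2) - ½*(-2) = 0*(-2) + 1 = 0 + 1 = 1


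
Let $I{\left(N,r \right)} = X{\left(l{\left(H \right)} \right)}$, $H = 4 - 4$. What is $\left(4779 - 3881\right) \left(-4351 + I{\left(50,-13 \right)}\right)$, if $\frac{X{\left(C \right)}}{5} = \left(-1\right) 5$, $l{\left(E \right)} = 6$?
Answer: $-3929648$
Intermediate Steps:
$H = 0$
$X{\left(C \right)} = -25$ ($X{\left(C \right)} = 5 \left(\left(-1\right) 5\right) = 5 \left(-5\right) = -25$)
$I{\left(N,r \right)} = -25$
$\left(4779 - 3881\right) \left(-4351 + I{\left(50,-13 \right)}\right) = \left(4779 - 3881\right) \left(-4351 - 25\right) = 898 \left(-4376\right) = -3929648$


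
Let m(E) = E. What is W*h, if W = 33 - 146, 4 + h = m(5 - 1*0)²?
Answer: -2373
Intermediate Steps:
h = 21 (h = -4 + (5 - 1*0)² = -4 + (5 + 0)² = -4 + 5² = -4 + 25 = 21)
W = -113
W*h = -113*21 = -2373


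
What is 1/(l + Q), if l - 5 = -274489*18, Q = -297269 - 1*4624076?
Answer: -1/9862142 ≈ -1.0140e-7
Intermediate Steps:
Q = -4921345 (Q = -297269 - 4624076 = -4921345)
l = -4940797 (l = 5 - 274489*18 = 5 - 4940802 = -4940797)
1/(l + Q) = 1/(-4940797 - 4921345) = 1/(-9862142) = -1/9862142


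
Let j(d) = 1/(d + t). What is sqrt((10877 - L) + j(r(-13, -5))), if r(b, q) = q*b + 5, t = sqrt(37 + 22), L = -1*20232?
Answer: sqrt(31109 + 1/(70 + sqrt(59))) ≈ 176.38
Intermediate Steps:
L = -20232
t = sqrt(59) ≈ 7.6811
r(b, q) = 5 + b*q (r(b, q) = b*q + 5 = 5 + b*q)
j(d) = 1/(d + sqrt(59))
sqrt((10877 - L) + j(r(-13, -5))) = sqrt((10877 - 1*(-20232)) + 1/((5 - 13*(-5)) + sqrt(59))) = sqrt((10877 + 20232) + 1/((5 + 65) + sqrt(59))) = sqrt(31109 + 1/(70 + sqrt(59)))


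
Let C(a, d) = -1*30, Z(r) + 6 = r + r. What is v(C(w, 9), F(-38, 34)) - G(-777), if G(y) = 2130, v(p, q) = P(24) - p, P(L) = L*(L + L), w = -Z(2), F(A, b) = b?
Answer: -948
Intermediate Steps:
Z(r) = -6 + 2*r (Z(r) = -6 + (r + r) = -6 + 2*r)
w = 2 (w = -(-6 + 2*2) = -(-6 + 4) = -1*(-2) = 2)
P(L) = 2*L² (P(L) = L*(2*L) = 2*L²)
C(a, d) = -30
v(p, q) = 1152 - p (v(p, q) = 2*24² - p = 2*576 - p = 1152 - p)
v(C(w, 9), F(-38, 34)) - G(-777) = (1152 - 1*(-30)) - 1*2130 = (1152 + 30) - 2130 = 1182 - 2130 = -948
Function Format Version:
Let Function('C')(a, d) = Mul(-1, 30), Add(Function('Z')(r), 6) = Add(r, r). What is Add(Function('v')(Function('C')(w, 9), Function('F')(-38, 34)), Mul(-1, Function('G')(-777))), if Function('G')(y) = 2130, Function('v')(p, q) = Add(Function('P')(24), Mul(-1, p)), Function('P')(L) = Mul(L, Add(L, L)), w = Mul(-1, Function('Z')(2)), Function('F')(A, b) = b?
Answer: -948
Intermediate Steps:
Function('Z')(r) = Add(-6, Mul(2, r)) (Function('Z')(r) = Add(-6, Add(r, r)) = Add(-6, Mul(2, r)))
w = 2 (w = Mul(-1, Add(-6, Mul(2, 2))) = Mul(-1, Add(-6, 4)) = Mul(-1, -2) = 2)
Function('P')(L) = Mul(2, Pow(L, 2)) (Function('P')(L) = Mul(L, Mul(2, L)) = Mul(2, Pow(L, 2)))
Function('C')(a, d) = -30
Function('v')(p, q) = Add(1152, Mul(-1, p)) (Function('v')(p, q) = Add(Mul(2, Pow(24, 2)), Mul(-1, p)) = Add(Mul(2, 576), Mul(-1, p)) = Add(1152, Mul(-1, p)))
Add(Function('v')(Function('C')(w, 9), Function('F')(-38, 34)), Mul(-1, Function('G')(-777))) = Add(Add(1152, Mul(-1, -30)), Mul(-1, 2130)) = Add(Add(1152, 30), -2130) = Add(1182, -2130) = -948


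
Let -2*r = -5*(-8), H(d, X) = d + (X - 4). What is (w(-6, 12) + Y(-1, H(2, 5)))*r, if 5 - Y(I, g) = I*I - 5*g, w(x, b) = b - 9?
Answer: -440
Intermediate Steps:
H(d, X) = -4 + X + d (H(d, X) = d + (-4 + X) = -4 + X + d)
r = -20 (r = -(-5)*(-8)/2 = -½*40 = -20)
w(x, b) = -9 + b
Y(I, g) = 5 - I² + 5*g (Y(I, g) = 5 - (I*I - 5*g) = 5 - (I² - 5*g) = 5 + (-I² + 5*g) = 5 - I² + 5*g)
(w(-6, 12) + Y(-1, H(2, 5)))*r = ((-9 + 12) + (5 - 1*(-1)² + 5*(-4 + 5 + 2)))*(-20) = (3 + (5 - 1*1 + 5*3))*(-20) = (3 + (5 - 1 + 15))*(-20) = (3 + 19)*(-20) = 22*(-20) = -440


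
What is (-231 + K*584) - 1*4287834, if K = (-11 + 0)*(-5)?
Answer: -4255945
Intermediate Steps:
K = 55 (K = -11*(-5) = 55)
(-231 + K*584) - 1*4287834 = (-231 + 55*584) - 1*4287834 = (-231 + 32120) - 4287834 = 31889 - 4287834 = -4255945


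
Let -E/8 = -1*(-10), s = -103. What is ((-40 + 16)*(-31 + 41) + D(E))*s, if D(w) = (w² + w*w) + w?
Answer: -1285440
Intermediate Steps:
E = -80 (E = -(-8)*(-10) = -8*10 = -80)
D(w) = w + 2*w² (D(w) = (w² + w²) + w = 2*w² + w = w + 2*w²)
((-40 + 16)*(-31 + 41) + D(E))*s = ((-40 + 16)*(-31 + 41) - 80*(1 + 2*(-80)))*(-103) = (-24*10 - 80*(1 - 160))*(-103) = (-240 - 80*(-159))*(-103) = (-240 + 12720)*(-103) = 12480*(-103) = -1285440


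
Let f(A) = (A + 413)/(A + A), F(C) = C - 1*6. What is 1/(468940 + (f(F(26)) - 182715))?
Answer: 40/11449433 ≈ 3.4936e-6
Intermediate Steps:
F(C) = -6 + C (F(C) = C - 6 = -6 + C)
f(A) = (413 + A)/(2*A) (f(A) = (413 + A)/((2*A)) = (413 + A)*(1/(2*A)) = (413 + A)/(2*A))
1/(468940 + (f(F(26)) - 182715)) = 1/(468940 + ((413 + (-6 + 26))/(2*(-6 + 26)) - 182715)) = 1/(468940 + ((1/2)*(413 + 20)/20 - 182715)) = 1/(468940 + ((1/2)*(1/20)*433 - 182715)) = 1/(468940 + (433/40 - 182715)) = 1/(468940 - 7308167/40) = 1/(11449433/40) = 40/11449433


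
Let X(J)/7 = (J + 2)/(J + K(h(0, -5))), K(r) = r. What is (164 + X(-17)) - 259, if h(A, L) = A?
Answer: -1510/17 ≈ -88.823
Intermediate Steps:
X(J) = 7*(2 + J)/J (X(J) = 7*((J + 2)/(J + 0)) = 7*((2 + J)/J) = 7*(2 + J)/J)
(164 + X(-17)) - 259 = (164 + (7 + 14/(-17))) - 259 = (164 + (7 + 14*(-1/17))) - 259 = (164 + (7 - 14/17)) - 259 = (164 + 105/17) - 259 = 2893/17 - 259 = -1510/17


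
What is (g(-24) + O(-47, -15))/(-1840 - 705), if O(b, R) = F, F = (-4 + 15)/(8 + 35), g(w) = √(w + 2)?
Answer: -11/109435 - I*√22/2545 ≈ -0.00010052 - 0.001843*I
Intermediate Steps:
g(w) = √(2 + w)
F = 11/43 ≈ 0.25581
O(b, R) = 11/43
(g(-24) + O(-47, -15))/(-1840 - 705) = (√(2 - 24) + 11/43)/(-1840 - 705) = (√(-22) + 11/43)/(-2545) = (I*√22 + 11/43)*(-1/2545) = (11/43 + I*√22)*(-1/2545) = -11/109435 - I*√22/2545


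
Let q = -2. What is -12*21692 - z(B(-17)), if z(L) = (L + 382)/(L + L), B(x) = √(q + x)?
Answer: -520609/2 + 191*I*√19/19 ≈ -2.603e+5 + 43.818*I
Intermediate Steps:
B(x) = √(-2 + x)
z(L) = (382 + L)/(2*L) (z(L) = (382 + L)/((2*L)) = (382 + L)*(1/(2*L)) = (382 + L)/(2*L))
-12*21692 - z(B(-17)) = -12*21692 - (382 + √(-2 - 17))/(2*(√(-2 - 17))) = -260304 - (382 + √(-19))/(2*(√(-19))) = -260304 - (382 + I*√19)/(2*(I*√19)) = -260304 - (-I*√19/19)*(382 + I*√19)/2 = -260304 - (-1)*I*√19*(382 + I*√19)/38 = -260304 + I*√19*(382 + I*√19)/38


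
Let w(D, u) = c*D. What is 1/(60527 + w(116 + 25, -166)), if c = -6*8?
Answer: 1/53759 ≈ 1.8602e-5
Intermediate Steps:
c = -48
w(D, u) = -48*D
1/(60527 + w(116 + 25, -166)) = 1/(60527 - 48*(116 + 25)) = 1/(60527 - 48*141) = 1/(60527 - 6768) = 1/53759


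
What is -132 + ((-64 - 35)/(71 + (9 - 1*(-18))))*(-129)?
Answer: -165/98 ≈ -1.6837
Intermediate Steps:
-132 + ((-64 - 35)/(71 + (9 - 1*(-18))))*(-129) = -132 - 99/(71 + (9 + 18))*(-129) = -132 - 99/(71 + 27)*(-129) = -132 - 99/98*(-129) = -132 + 12771/98 = -165/98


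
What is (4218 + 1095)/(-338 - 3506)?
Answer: -5313/3844 ≈ -1.3822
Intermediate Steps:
(4218 + 1095)/(-338 - 3506) = 5313/(-3844) = 5313*(-1/3844) = -5313/3844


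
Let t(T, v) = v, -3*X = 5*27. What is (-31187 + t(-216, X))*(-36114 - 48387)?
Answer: 2639135232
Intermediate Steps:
X = -45 (X = -5*27/3 = -1/3*135 = -45)
(-31187 + t(-216, X))*(-36114 - 48387) = (-31187 - 45)*(-36114 - 48387) = -31232*(-84501) = 2639135232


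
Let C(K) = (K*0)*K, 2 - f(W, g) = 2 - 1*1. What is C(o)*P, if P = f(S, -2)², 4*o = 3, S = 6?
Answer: 0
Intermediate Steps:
o = ¾ (o = (¼)*3 = ¾ ≈ 0.75000)
f(W, g) = 1 (f(W, g) = 2 - (2 - 1*1) = 2 - (2 - 1) = 2 - 1*1 = 2 - 1 = 1)
P = 1 (P = 1² = 1)
C(K) = 0 (C(K) = 0*K = 0)
C(o)*P = 0*1 = 0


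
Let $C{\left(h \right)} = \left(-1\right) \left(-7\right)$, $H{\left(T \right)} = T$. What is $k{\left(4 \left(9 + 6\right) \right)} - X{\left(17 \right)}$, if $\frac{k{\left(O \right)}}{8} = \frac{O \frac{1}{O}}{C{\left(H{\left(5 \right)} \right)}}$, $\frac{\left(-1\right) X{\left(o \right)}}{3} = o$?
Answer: $\frac{365}{7} \approx 52.143$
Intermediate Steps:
$C{\left(h \right)} = 7$
$X{\left(o \right)} = - 3 o$
$k{\left(O \right)} = \frac{8}{7}$ ($k{\left(O \right)} = 8 \frac{O \frac{1}{O}}{7} = 8 \cdot 1 \cdot \frac{1}{7} = 8 \cdot \frac{1}{7} = \frac{8}{7}$)
$k{\left(4 \left(9 + 6\right) \right)} - X{\left(17 \right)} = \frac{8}{7} - \left(-3\right) 17 = \frac{8}{7} - -51 = \frac{8}{7} + 51 = \frac{365}{7}$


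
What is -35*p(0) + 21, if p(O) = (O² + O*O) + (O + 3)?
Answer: -84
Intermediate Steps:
p(O) = 3 + O + 2*O² (p(O) = (O² + O²) + (3 + O) = 2*O² + (3 + O) = 3 + O + 2*O²)
-35*p(0) + 21 = -35*(3 + 0 + 2*0²) + 21 = -35*(3 + 0 + 2*0) + 21 = -35*(3 + 0 + 0) + 21 = -35*3 + 21 = -105 + 21 = -84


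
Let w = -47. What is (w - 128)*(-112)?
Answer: 19600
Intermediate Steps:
(w - 128)*(-112) = (-47 - 128)*(-112) = -175*(-112) = 19600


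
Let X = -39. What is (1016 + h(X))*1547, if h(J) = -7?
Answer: 1560923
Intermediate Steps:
(1016 + h(X))*1547 = (1016 - 7)*1547 = 1009*1547 = 1560923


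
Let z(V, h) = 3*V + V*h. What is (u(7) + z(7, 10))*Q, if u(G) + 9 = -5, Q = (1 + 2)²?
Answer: 693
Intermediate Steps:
Q = 9 (Q = 3² = 9)
u(G) = -14 (u(G) = -9 - 5 = -14)
(u(7) + z(7, 10))*Q = (-14 + 7*(3 + 10))*9 = (-14 + 7*13)*9 = (-14 + 91)*9 = 77*9 = 693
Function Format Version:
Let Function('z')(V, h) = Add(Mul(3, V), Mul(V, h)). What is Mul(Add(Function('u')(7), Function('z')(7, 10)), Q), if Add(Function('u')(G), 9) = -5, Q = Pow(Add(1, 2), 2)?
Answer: 693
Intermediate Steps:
Q = 9 (Q = Pow(3, 2) = 9)
Function('u')(G) = -14 (Function('u')(G) = Add(-9, -5) = -14)
Mul(Add(Function('u')(7), Function('z')(7, 10)), Q) = Mul(Add(-14, Mul(7, Add(3, 10))), 9) = Mul(Add(-14, Mul(7, 13)), 9) = Mul(Add(-14, 91), 9) = Mul(77, 9) = 693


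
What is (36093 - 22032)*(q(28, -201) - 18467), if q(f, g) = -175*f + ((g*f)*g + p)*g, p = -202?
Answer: -3196903237173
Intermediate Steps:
q(f, g) = -175*f + g*(-202 + f*g**2) (q(f, g) = -175*f + ((g*f)*g - 202)*g = -175*f + ((f*g)*g - 202)*g = -175*f + (f*g**2 - 202)*g = -175*f + (-202 + f*g**2)*g = -175*f + g*(-202 + f*g**2))
(36093 - 22032)*(q(28, -201) - 18467) = (36093 - 22032)*((-202*(-201) - 175*28 + 28*(-201)**3) - 18467) = 14061*((40602 - 4900 + 28*(-8120601)) - 18467) = 14061*((40602 - 4900 - 227376828) - 18467) = 14061*(-227341126 - 18467) = 14061*(-227359593) = -3196903237173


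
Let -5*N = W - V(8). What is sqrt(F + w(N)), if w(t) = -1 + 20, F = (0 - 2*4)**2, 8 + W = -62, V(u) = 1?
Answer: sqrt(83) ≈ 9.1104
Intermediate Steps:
W = -70 (W = -8 - 62 = -70)
F = 64 (F = (0 - 8)**2 = (-8)**2 = 64)
N = 71/5 (N = -(-70 - 1*1)/5 = -(-70 - 1)/5 = -1/5*(-71) = 71/5 ≈ 14.200)
w(t) = 19
sqrt(F + w(N)) = sqrt(64 + 19) = sqrt(83)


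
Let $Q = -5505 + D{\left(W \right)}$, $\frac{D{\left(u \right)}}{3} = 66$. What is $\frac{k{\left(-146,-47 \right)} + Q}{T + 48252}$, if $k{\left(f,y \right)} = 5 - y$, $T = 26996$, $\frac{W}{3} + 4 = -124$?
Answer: $- \frac{5255}{75248} \approx -0.069836$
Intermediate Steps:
$W = -384$ ($W = -12 + 3 \left(-124\right) = -12 - 372 = -384$)
$D{\left(u \right)} = 198$ ($D{\left(u \right)} = 3 \cdot 66 = 198$)
$Q = -5307$ ($Q = -5505 + 198 = -5307$)
$\frac{k{\left(-146,-47 \right)} + Q}{T + 48252} = \frac{\left(5 - -47\right) - 5307}{26996 + 48252} = \frac{\left(5 + 47\right) - 5307}{75248} = \left(52 - 5307\right) \frac{1}{75248} = \left(-5255\right) \frac{1}{75248} = - \frac{5255}{75248}$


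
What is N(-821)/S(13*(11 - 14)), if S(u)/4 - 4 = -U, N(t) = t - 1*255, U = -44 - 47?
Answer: -269/95 ≈ -2.8316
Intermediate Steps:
U = -91
N(t) = -255 + t (N(t) = t - 255 = -255 + t)
S(u) = 380 (S(u) = 16 + 4*(-1*(-91)) = 16 + 4*91 = 16 + 364 = 380)
N(-821)/S(13*(11 - 14)) = (-255 - 821)/380 = -1076*1/380 = -269/95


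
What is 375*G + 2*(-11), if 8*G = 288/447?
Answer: 1222/149 ≈ 8.2013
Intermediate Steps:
G = 12/149 (G = (288/447)/8 = (288*(1/447))/8 = (⅛)*(96/149) = 12/149 ≈ 0.080537)
375*G + 2*(-11) = 375*(12/149) + 2*(-11) = 4500/149 - 22 = 1222/149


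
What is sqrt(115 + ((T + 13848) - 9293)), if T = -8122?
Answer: 2*I*sqrt(863) ≈ 58.754*I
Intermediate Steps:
sqrt(115 + ((T + 13848) - 9293)) = sqrt(115 + ((-8122 + 13848) - 9293)) = sqrt(115 + (5726 - 9293)) = sqrt(115 - 3567) = sqrt(-3452) = 2*I*sqrt(863)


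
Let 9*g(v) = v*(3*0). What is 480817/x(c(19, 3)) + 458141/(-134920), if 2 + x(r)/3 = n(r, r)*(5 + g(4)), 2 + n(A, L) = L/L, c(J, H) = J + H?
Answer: -64881450601/2833320 ≈ -22899.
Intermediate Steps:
c(J, H) = H + J
n(A, L) = -1 (n(A, L) = -2 + L/L = -2 + 1 = -1)
g(v) = 0 (g(v) = (v*(3*0))/9 = (v*0)/9 = (⅑)*0 = 0)
x(r) = -21 (x(r) = -6 + 3*(-(5 + 0)) = -6 + 3*(-1*5) = -6 + 3*(-5) = -6 - 15 = -21)
480817/x(c(19, 3)) + 458141/(-134920) = 480817/(-21) + 458141/(-134920) = 480817*(-1/21) + 458141*(-1/134920) = -480817/21 - 458141/134920 = -64881450601/2833320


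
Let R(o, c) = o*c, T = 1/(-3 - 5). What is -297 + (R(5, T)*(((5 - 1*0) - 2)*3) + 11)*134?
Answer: 1693/4 ≈ 423.25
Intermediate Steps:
T = -⅛ (T = 1/(-8) = -⅛ ≈ -0.12500)
R(o, c) = c*o
-297 + (R(5, T)*(((5 - 1*0) - 2)*3) + 11)*134 = -297 + ((-⅛*5)*(((5 - 1*0) - 2)*3) + 11)*134 = -297 + (-5*((5 + 0) - 2)*3/8 + 11)*134 = -297 + (-5*(5 - 2)*3/8 + 11)*134 = -297 + (-15*3/8 + 11)*134 = -297 + (-5/8*9 + 11)*134 = -297 + (-45/8 + 11)*134 = -297 + (43/8)*134 = -297 + 2881/4 = 1693/4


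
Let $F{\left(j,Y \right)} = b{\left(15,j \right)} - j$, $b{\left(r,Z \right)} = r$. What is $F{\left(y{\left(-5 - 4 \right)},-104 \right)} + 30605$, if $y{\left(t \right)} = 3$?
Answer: $30617$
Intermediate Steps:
$F{\left(j,Y \right)} = 15 - j$
$F{\left(y{\left(-5 - 4 \right)},-104 \right)} + 30605 = \left(15 - 3\right) + 30605 = 12 + 30605 = 30617$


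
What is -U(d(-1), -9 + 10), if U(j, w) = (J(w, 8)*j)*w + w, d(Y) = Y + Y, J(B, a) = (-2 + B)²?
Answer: 1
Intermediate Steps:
d(Y) = 2*Y
U(j, w) = w + j*w*(-2 + w)² (U(j, w) = ((-2 + w)²*j)*w + w = (j*(-2 + w)²)*w + w = j*w*(-2 + w)² + w = w + j*w*(-2 + w)²)
-U(d(-1), -9 + 10) = -(-9 + 10)*(1 + (2*(-1))*(-2 + (-9 + 10))²) = -(1 - 2*(-2 + 1)²) = -(1 - 2*(-1)²) = -(1 - 2*1) = -(1 - 2) = -(-1) = -1*(-1) = 1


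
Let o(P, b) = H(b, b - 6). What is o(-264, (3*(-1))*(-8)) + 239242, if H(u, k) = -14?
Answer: 239228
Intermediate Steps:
o(P, b) = -14
o(-264, (3*(-1))*(-8)) + 239242 = -14 + 239242 = 239228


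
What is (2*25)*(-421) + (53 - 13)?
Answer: -21010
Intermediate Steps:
(2*25)*(-421) + (53 - 13) = 50*(-421) + 40 = -21050 + 40 = -21010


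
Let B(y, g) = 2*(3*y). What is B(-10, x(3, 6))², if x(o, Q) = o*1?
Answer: 3600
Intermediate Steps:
x(o, Q) = o
B(y, g) = 6*y
B(-10, x(3, 6))² = (6*(-10))² = (-60)² = 3600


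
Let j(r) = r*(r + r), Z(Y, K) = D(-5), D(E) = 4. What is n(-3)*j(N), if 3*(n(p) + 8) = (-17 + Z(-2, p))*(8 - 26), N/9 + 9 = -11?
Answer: 4536000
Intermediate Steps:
N = -180 (N = -81 + 9*(-11) = -81 - 99 = -180)
Z(Y, K) = 4
j(r) = 2*r**2 (j(r) = r*(2*r) = 2*r**2)
n(p) = 70 (n(p) = -8 + ((-17 + 4)*(8 - 26))/3 = -8 + (-13*(-18))/3 = -8 + (1/3)*234 = -8 + 78 = 70)
n(-3)*j(N) = 70*(2*(-180)**2) = 70*(2*32400) = 70*64800 = 4536000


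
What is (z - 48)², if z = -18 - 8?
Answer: 5476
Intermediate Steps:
z = -26
(z - 48)² = (-26 - 48)² = (-74)² = 5476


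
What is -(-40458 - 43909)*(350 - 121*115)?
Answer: -1144438355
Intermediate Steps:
-(-40458 - 43909)*(350 - 121*115) = -(-84367)*(350 - 13915) = -(-84367)*(-13565) = -1*1144438355 = -1144438355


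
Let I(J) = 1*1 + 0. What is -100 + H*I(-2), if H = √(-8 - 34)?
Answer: -100 + I*√42 ≈ -100.0 + 6.4807*I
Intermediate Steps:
I(J) = 1 (I(J) = 1 + 0 = 1)
H = I*√42 (H = √(-42) = I*√42 ≈ 6.4807*I)
-100 + H*I(-2) = -100 + (I*√42)*1 = -100 + I*√42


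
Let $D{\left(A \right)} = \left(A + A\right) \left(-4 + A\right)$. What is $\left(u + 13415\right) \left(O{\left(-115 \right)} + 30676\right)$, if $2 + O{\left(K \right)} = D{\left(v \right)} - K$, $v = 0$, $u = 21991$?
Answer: $1090115334$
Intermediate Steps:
$D{\left(A \right)} = 2 A \left(-4 + A\right)$
$O{\left(K \right)} = -2 - K$ ($O{\left(K \right)} = -2 + \left(2 \cdot 0 \left(-4 + 0\right) - K\right) = -2 + \left(2 \cdot 0 \left(-4\right) - K\right) = -2 + \left(0 - K\right) = -2 - K$)
$\left(u + 13415\right) \left(O{\left(-115 \right)} + 30676\right) = \left(21991 + 13415\right) \left(\left(-2 - -115\right) + 30676\right) = 35406 \left(\left(-2 + 115\right) + 30676\right) = 35406 \left(113 + 30676\right) = 35406 \cdot 30789 = 1090115334$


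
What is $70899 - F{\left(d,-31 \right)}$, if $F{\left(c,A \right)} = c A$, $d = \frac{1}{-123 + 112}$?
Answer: $\frac{779858}{11} \approx 70896.0$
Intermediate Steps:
$d = - \frac{1}{11}$ ($d = \frac{1}{-11} = - \frac{1}{11} \approx -0.090909$)
$F{\left(c,A \right)} = A c$
$70899 - F{\left(d,-31 \right)} = 70899 - \left(-31\right) \left(- \frac{1}{11}\right) = 70899 - \frac{31}{11} = \frac{779858}{11}$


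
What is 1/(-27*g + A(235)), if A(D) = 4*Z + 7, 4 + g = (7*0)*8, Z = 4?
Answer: 1/131 ≈ 0.0076336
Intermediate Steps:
g = -4 (g = -4 + (7*0)*8 = -4 + 0*8 = -4 + 0 = -4)
A(D) = 23 (A(D) = 4*4 + 7 = 16 + 7 = 23)
1/(-27*g + A(235)) = 1/(-27*(-4) + 23) = 1/(108 + 23) = 1/131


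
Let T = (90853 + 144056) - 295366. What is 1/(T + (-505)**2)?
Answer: 1/194568 ≈ 5.1396e-6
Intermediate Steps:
T = -60457 (T = 234909 - 295366 = -60457)
1/(T + (-505)**2) = 1/(-60457 + (-505)**2) = 1/(-60457 + 255025) = 1/194568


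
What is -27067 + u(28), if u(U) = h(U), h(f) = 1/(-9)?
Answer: -243604/9 ≈ -27067.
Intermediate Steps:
h(f) = -⅑
u(U) = -⅑
-27067 + u(28) = -27067 - ⅑ = -243604/9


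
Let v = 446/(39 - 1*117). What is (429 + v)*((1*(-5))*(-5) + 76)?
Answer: 1667308/39 ≈ 42752.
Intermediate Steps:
v = -223/39 (v = 446/(39 - 117) = 446/(-78) = 446*(-1/78) = -223/39 ≈ -5.7179)
(429 + v)*((1*(-5))*(-5) + 76) = (429 - 223/39)*((1*(-5))*(-5) + 76) = 16508*(-5*(-5) + 76)/39 = 16508*(25 + 76)/39 = (16508/39)*101 = 1667308/39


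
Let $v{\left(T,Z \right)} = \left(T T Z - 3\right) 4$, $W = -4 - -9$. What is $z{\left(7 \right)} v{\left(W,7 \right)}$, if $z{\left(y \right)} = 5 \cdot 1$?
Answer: $3440$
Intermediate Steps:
$W = 5$ ($W = -4 + 9 = 5$)
$v{\left(T,Z \right)} = -12 + 4 Z T^{2}$ ($v{\left(T,Z \right)} = \left(T^{2} Z - 3\right) 4 = \left(Z T^{2} - 3\right) 4 = \left(-3 + Z T^{2}\right) 4 = -12 + 4 Z T^{2}$)
$z{\left(y \right)} = 5$
$z{\left(7 \right)} v{\left(W,7 \right)} = 5 \left(-12 + 4 \cdot 7 \cdot 5^{2}\right) = 5 \left(-12 + 4 \cdot 7 \cdot 25\right) = 5 \left(-12 + 700\right) = 5 \cdot 688 = 3440$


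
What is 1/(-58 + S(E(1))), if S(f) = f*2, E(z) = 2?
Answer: -1/54 ≈ -0.018519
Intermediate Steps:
S(f) = 2*f
1/(-58 + S(E(1))) = 1/(-58 + 2*2) = 1/(-58 + 4) = 1/(-54) = -1/54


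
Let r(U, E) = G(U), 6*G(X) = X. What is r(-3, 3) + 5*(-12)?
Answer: -121/2 ≈ -60.500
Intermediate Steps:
G(X) = X/6
r(U, E) = U/6
r(-3, 3) + 5*(-12) = (1/6)*(-3) + 5*(-12) = -1/2 - 60 = -121/2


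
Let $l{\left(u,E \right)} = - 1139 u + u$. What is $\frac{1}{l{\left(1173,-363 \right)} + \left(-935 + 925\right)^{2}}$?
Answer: $- \frac{1}{1334774} \approx -7.4919 \cdot 10^{-7}$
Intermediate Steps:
$l{\left(u,E \right)} = - 1138 u$
$\frac{1}{l{\left(1173,-363 \right)} + \left(-935 + 925\right)^{2}} = \frac{1}{\left(-1138\right) 1173 + \left(-935 + 925\right)^{2}} = \frac{1}{-1334874 + \left(-10\right)^{2}} = \frac{1}{-1334874 + 100} = \frac{1}{-1334774} = - \frac{1}{1334774}$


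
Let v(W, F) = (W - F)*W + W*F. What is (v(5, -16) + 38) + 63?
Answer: 126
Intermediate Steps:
v(W, F) = F*W + W*(W - F) (v(W, F) = W*(W - F) + F*W = F*W + W*(W - F))
(v(5, -16) + 38) + 63 = (5² + 38) + 63 = (25 + 38) + 63 = 63 + 63 = 126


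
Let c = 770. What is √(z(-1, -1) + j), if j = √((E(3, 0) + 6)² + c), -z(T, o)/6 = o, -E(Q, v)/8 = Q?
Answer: √(6 + √1094) ≈ 6.2511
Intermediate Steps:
E(Q, v) = -8*Q
z(T, o) = -6*o
j = √1094 (j = √((-8*3 + 6)² + 770) = √((-24 + 6)² + 770) = √((-18)² + 770) = √(324 + 770) = √1094 ≈ 33.076)
√(z(-1, -1) + j) = √(-6*(-1) + √1094) = √(6 + √1094)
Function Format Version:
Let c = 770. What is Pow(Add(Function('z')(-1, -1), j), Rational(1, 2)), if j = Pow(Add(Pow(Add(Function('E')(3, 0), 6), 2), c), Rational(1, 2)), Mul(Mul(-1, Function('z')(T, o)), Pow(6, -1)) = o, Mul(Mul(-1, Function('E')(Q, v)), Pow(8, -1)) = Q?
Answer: Pow(Add(6, Pow(1094, Rational(1, 2))), Rational(1, 2)) ≈ 6.2511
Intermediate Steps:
Function('E')(Q, v) = Mul(-8, Q)
Function('z')(T, o) = Mul(-6, o)
j = Pow(1094, Rational(1, 2)) (j = Pow(Add(Pow(Add(Mul(-8, 3), 6), 2), 770), Rational(1, 2)) = Pow(Add(Pow(Add(-24, 6), 2), 770), Rational(1, 2)) = Pow(Add(Pow(-18, 2), 770), Rational(1, 2)) = Pow(Add(324, 770), Rational(1, 2)) = Pow(1094, Rational(1, 2)) ≈ 33.076)
Pow(Add(Function('z')(-1, -1), j), Rational(1, 2)) = Pow(Add(Mul(-6, -1), Pow(1094, Rational(1, 2))), Rational(1, 2)) = Pow(Add(6, Pow(1094, Rational(1, 2))), Rational(1, 2))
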